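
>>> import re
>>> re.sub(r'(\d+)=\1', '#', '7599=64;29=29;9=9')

'7599=64;#;#'

`\1` has to match the exact text group 1 already captured.
Matches: at [8:13] → '29=29'; at [14:17] → '9=9'.
`sub` substitutes '#' at each match site.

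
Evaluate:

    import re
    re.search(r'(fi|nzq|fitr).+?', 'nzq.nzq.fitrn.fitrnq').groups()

The match spans [0:4] → 'nzq.'.
Captured: group 1 = 'nzq'.

('nzq',)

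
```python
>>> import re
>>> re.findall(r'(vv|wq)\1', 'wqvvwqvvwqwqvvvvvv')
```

['wq', 'vv']

After group 1 captures some text, `\1` only succeeds where that same text appears again.
Scanning left to right: at [8:12] match 'wqwq', group 1 = 'wq'; at [12:16] match 'vvvv', group 1 = 'vv'.
`findall` collects group 1 from each match (2 total).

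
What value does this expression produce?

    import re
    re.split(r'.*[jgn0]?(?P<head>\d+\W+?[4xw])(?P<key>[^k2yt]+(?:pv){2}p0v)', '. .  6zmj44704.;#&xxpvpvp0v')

['', '4.;#&x', 'xpvpvp0v', '']

The pattern matches zero or more of any character, then optionally one of [jgn0]; then one or more of a digit, then one or more of a non-word character (lazy), then one of [4xw] (captured as 'head'); then one or more of any character except [k2yt], then the literal 'pv' repeated 2 times, then the literal 'p0v' (captured as 'key').
Matches to split on: at [0:27] → '. .  6zmj44704.;#&xxpvpvp0v'.
With a capturing group present, the delimiter's captured portion is kept in the result list.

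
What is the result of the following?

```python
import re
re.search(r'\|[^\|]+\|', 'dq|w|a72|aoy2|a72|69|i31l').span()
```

(2, 5)

Unlike `match`, `search` isn't anchored — it looks for the pattern anywhere in the string.
The match spans [2:5] → '|w|'.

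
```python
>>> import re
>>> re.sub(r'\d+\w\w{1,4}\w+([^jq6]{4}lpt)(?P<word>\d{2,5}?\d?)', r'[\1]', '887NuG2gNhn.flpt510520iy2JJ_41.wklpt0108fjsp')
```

'[hn.flpt][1.wklpt]8fjsp'

The pattern matches one or more of a digit, then a word character; then 1 to 4 of a word character, then one or more of a word character; then exactly 4 of any character except [jq6], then the literal 'lpt' (captured); then 2 to 5 of a digit (lazy), then optionally a digit (captured as 'word').
A `+?`/`*?`/`{m,n}?` starts at its minimum and grows only as far as needed for what follows to match.
Matches: at [0:19] → '887NuG2gNhn.flpt510'; at [19:39] → '520iy2JJ_41.wklpt010'.
`\1` in the replacement pulls in group 1's text for each match.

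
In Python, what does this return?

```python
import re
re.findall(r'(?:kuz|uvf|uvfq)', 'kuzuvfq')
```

Alternation isn't longest-match — the leftmost alternative that fits at this position is chosen.
Scanning left to right: at [0:3] → 'kuz'; at [3:6] → 'uvf'.
`findall` yields the raw match text (2 of them) because the pattern has no groups.

['kuz', 'uvf']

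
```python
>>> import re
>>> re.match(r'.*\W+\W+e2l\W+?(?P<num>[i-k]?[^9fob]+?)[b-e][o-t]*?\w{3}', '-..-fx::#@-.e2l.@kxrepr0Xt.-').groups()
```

('@kxr',)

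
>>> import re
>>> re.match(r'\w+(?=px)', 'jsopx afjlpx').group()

'jso'

The `(?=…)`/`(?<=…)` assertion just peeks at neighbouring text; it doesn't advance the match position.
`re.match` only tries the pattern at the start of the string.
The match spans [0:3] → 'jso'.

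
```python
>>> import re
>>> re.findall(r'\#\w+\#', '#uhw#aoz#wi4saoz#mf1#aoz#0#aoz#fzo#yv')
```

Matches: at [0:5] → '#uhw#'; at [8:17] → '#wi4saoz#'; at [20:25] → '#aoz#'; at [26:31] → '#aoz#'.
Since nothing is captured, `findall` lists the 4 matched substrings directly.

['#uhw#', '#wi4saoz#', '#aoz#', '#aoz#']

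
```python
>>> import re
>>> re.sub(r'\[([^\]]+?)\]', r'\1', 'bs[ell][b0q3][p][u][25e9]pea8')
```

'bsellb0q3pu25e9pea8'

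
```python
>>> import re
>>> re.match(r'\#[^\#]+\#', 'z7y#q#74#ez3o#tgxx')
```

With `match`, the pattern is implicitly anchored at the beginning.
Here the pattern fails at index 0, so the call returns None.

None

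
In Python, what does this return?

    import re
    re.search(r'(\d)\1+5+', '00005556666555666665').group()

'0000555'

The backreference `\1` re-matches whatever the first group consumed, character for character.
The match spans [0:7] → '0000555'.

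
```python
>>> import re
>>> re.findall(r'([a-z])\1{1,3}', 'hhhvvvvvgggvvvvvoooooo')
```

After group 1 captures some text, `\1` only succeeds where that same text appears again.
Because there's exactly one group, `findall` drops the full match and keeps group 1 from each hit.

['h', 'v', 'g', 'v', 'o', 'o']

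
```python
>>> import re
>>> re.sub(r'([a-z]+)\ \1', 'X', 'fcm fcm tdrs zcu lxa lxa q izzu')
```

'X tdrs zcu X q izzu'

`\1` has to match the exact text group 1 already captured.
Matches: at [0:7] → 'fcm fcm'; at [17:24] → 'lxa lxa'.
`sub` substitutes 'X' at each match site.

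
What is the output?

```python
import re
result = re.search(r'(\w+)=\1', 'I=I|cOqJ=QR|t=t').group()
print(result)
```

I=I

`\1` is not a pattern — it's the concrete string captured by group 1, re-applied verbatim.
The match spans [0:3] → 'I=I'.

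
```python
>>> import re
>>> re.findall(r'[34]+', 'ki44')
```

This matches one or more of one of [34].
Matches: at [2:4] → '44'.
No capturing groups, so `findall` returns the 1 full match string.

['44']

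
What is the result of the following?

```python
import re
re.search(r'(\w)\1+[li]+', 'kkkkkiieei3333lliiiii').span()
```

(0, 7)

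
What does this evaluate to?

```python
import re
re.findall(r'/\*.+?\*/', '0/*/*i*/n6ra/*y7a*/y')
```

A `+?`/`*?`/`{m,n}?` starts at its minimum and grows only as far as needed for what follows to match.
Matches: at [1:8] → '/*/*i*/'; at [12:19] → '/*y7a*/'.
With no groups in the pattern, `findall` gives back each whole match — 2 here.

['/*/*i*/', '/*y7a*/']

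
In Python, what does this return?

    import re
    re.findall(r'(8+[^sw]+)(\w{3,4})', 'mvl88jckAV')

[('88jc', 'kAV')]

Pattern: one or more of a literal '8', then one or more of any character except [sw] (captured); then 3 to 4 of a word character (captured).
2 groups means the one result is a tuple of 2 captured strings — 1 here.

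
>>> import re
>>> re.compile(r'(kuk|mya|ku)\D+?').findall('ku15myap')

['mya']

Walking the string: at [4:8] match 'myap', group 1 = 'mya'.
Because there's exactly one group, `findall` drops the full match and keeps group 1 from the one hit.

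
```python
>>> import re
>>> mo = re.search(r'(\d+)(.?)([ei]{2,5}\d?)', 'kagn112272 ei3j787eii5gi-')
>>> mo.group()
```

The pattern matches one or more of a digit (captured); then optionally any character (captured); then 2 to 5 of one of [ei], then optionally a digit (captured).
The match spans [4:14] → '112272 ei3'.

'112272 ei3'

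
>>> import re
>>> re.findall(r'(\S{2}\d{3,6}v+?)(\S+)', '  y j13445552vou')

[('13445552v', 'ou')]

This matches exactly 2 of a non-whitespace character, then 3 to 6 of a digit, then one or more of the literal 'v' (lazy) (captured); then one or more of a non-whitespace character (captured).
Scanning left to right: at [5:16] match '13445552vou', groups = ('13445552v', 'ou').
2 groups means the one result is a tuple of 2 captured strings — 1 here.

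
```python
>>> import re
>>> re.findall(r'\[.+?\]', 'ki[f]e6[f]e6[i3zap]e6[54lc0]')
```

['[f]', '[f]', '[i3zap]', '[54lc0]']

No capturing groups, so `findall` returns the 4 full match strings.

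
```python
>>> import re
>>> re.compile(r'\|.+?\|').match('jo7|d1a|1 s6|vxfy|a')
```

None

`re.match` only tries the pattern at the start of the string.
Here position 0 doesn't satisfy it, so the call returns None.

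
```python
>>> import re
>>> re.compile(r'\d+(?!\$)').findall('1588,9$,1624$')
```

The negative lookaround is zero-width — it rules out positions where the adjacent text would match, without consuming anything.
Walking the string: at [0:4] → '1588'; at [8:11] → '162'.
With no groups in the pattern, `findall` gives back each whole match — 2 here.

['1588', '162']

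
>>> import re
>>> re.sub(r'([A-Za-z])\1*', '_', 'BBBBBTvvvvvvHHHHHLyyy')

'______'

`\1` is not a pattern — it's the concrete string captured by group 1, re-applied verbatim.
Matches: at [0:5] → 'BBBBB'; at [5:6] → 'T'; at [6:12] → 'vvvvvv'; at [12:17] → 'HHHHH'; at [17:18] → 'L'; ….
`sub` substitutes '_' at each match site.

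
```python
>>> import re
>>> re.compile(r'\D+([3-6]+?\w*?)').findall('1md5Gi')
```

['5']

This matches one or more of a non-digit; then one or more of a character in [3-6] (lazy), then zero or more of a word character (lazy) (captured).
Matches: at [1:4] match 'md5', group 1 = '5'.
`findall` collects group 1 from the one match (1 total).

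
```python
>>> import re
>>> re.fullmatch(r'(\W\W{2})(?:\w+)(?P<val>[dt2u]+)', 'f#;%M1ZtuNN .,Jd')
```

This matches a non-word character, then exactly 2 of a non-word character (captured); then one or more of a word character (non-capturing group); then one or more of one of [dt2u] (captured as 'val').
`re.fullmatch` is like wrapping the pattern in `^…$` (in single-line mode).
Here the pattern can't cover the whole string, so the call returns None.

None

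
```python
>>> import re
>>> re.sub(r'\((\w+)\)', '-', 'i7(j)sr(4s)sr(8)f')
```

'i7-sr-sr-f'

Matches: at [2:5] → '(j)'; at [7:11] → '(4s)'; at [13:16] → '(8)'.
Each match is replaced by '-'.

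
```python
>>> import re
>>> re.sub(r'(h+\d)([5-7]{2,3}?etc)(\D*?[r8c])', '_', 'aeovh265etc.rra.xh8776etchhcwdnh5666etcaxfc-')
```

'aeov_ra.x_wdn_-'

Pattern: one or more of the literal 'h', then a digit (captured); then 2 to 3 of a character in [5-7] (lazy), then the literal 'etc' (captured); then zero or more of a non-digit (lazy), then one of [r8c] (captured).
A non-greedy quantifier consumes as few characters as it can — just enough that the remainder of the pattern still matches from where it stops; whatever follows it matches normally.
Matches: at [4:13] → 'h265etc.r'; at [17:28] → 'h8776etchhc'; at [31:43] → 'h5666etcaxfc'.
Every occurrence is swapped for '_'.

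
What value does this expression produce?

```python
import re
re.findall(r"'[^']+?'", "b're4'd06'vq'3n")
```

Matches: at [1:6] → "'re4'"; at [9:13] → "'vq'".
Since nothing is captured, `findall` lists the 2 matched substrings directly.

["'re4'", "'vq'"]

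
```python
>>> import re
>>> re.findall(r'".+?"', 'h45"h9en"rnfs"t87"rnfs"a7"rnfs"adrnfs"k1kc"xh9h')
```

['"h9en"', '"t87"', '"a7"', '"adrnfs"']

Lazy quantifiers expand one character at a time until the remainder of the pattern can match.
Matches: at [3:9] → '"h9en"'; at [13:18] → '"t87"'; at [22:26] → '"a7"'; at [30:38] → '"adrnfs"'.
Since nothing is captured, `findall` lists the 4 matched substrings directly.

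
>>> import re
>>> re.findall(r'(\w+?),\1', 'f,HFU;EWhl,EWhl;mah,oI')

['EWhl']

`\1` has to match the exact text group 1 already captured.
Scanning left to right: at [6:15] match 'EWhl,EWhl', group 1 = 'EWhl'.
One capturing group, so `findall` returns just the captured substring from the one match — 1 in all.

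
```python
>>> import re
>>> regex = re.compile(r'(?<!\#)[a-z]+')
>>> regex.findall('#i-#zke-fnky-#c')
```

The negative lookahead/lookbehind blocks any match where the forbidden context is present.
Matches: at [5:7] → 'ke'; at [8:12] → 'fnky'.
`findall` yields the raw match text (2 of them) because the pattern has no groups.

['ke', 'fnky']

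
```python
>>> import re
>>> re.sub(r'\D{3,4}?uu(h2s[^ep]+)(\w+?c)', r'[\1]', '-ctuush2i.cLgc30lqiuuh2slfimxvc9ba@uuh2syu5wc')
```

This matches 3 to 4 of a non-digit (lazy), then a literal 'u', then a literal 'u'; then the literal 'h2s', then one or more of any character except [ep] (captured); then one or more of a word character (lazy), then the literal 'c' (captured).
Matches: at [16:45] → 'lqiuuh2slfimxvc9ba@uuh2syu5wc'.
`\1` in the replacement pulls in group 1's text for each match.

'-ctuush2i.cLgc30[h2slfimxvc9ba@uuh2syu5]'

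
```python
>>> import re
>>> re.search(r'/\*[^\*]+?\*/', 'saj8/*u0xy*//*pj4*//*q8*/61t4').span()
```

`search` walks the string left to right and returns the first match it finds.
The match spans [4:12] → '/*u0xy*/'.

(4, 12)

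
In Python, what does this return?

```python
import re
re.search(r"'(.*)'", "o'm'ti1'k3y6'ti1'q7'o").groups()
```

Unlike `match`, `search` isn't anchored — it looks for the pattern anywhere in the string.
The match spans [1:20] → "'m'ti1'k3y6'ti1'q7'".
Captured: group 1 = "m'ti1'k3y6'ti1'q7".

("m'ti1'k3y6'ti1'q7",)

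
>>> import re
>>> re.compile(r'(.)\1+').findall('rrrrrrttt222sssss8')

['r', 't', '2', 's']

A backreference is literal: `\1` must see the identical characters the first group matched.
Matches: at [0:6] match 'rrrrrr', group 1 = 'r'; at [6:9] match 'ttt', group 1 = 't'; at [9:12] match '222', group 1 = '2'; at [12:17] match 'sssss', group 1 = 's'.
`findall` collects group 1 from each match (4 total).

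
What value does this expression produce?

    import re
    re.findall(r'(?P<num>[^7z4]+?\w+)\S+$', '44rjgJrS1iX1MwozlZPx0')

With a single group, `findall` returns only what that group captured — 1 item.

['rjgJrS1iX1MwozlZPx']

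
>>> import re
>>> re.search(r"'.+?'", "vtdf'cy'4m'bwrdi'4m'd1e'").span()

With the lazy modifier that quantifier settles for the fewest repetitions that let the rest of the pattern succeed (the atoms after it are unaffected and can still be greedy).
The match spans [4:8] → "'cy'".

(4, 8)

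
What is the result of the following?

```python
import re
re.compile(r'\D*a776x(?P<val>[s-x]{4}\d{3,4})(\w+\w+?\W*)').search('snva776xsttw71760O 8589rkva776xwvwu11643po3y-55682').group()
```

'snva776xsttw71760O '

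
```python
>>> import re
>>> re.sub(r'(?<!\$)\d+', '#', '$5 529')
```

'$5 #'

`(?!…)`/`(?<!…)` only lets a position through if the neighbouring text does NOT match; no characters are consumed.
Matches: at [3:6] → '529'.
Every occurrence is swapped for '#'.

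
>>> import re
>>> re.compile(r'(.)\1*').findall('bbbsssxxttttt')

['b', 's', 'x', 't']

After group 1 captures some text, `\1` only succeeds where that same text appears again.
Scanning left to right: at [0:3] match 'bbb', group 1 = 'b'; at [3:6] match 'sss', group 1 = 's'; at [6:8] match 'xx', group 1 = 'x'; at [8:13] match 'ttttt', group 1 = 't'.
`findall` collects group 1 from each match (4 total).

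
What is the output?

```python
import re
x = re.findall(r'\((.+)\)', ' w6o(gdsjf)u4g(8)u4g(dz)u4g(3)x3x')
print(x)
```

Walking the string: at [4:30] match '(gdsjf)u4g(8)u4g(dz)u4g(3)', group 1 = 'gdsjf)u4g(8)u4g(dz)u4g(3'.
`findall` collects group 1 from the one match (1 total).

['gdsjf)u4g(8)u4g(dz)u4g(3']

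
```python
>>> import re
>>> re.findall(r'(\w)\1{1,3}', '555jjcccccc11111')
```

['5', 'j', 'c', 'c', '1']

`\1` is not a pattern — it's the concrete string captured by group 1, re-applied verbatim.
Walking the string: at [0:3] match '555', group 1 = '5'; at [3:5] match 'jj', group 1 = 'j'; at [5:9] match 'cccc', group 1 = 'c'; at [9:11] match 'cc', group 1 = 'c'; at [11:15] match '1111', group 1 = '1'.
One capturing group, so `findall` returns just the captured substring from each match — 5 in all.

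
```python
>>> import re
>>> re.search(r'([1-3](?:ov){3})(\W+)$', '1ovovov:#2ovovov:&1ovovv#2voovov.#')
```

This matches a character in [1-3], then the literal 'ov' repeated 3 times (captured); then one or more of a non-word character (captured); then anchored at the end.
`search` walks the string left to right and returns the first match it finds.
Here the pattern never matches, so the call returns None.

None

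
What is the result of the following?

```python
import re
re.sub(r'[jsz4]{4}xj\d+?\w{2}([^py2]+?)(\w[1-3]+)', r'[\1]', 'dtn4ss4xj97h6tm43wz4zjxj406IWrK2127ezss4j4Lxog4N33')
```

'dtn[6tm]w[IWr]7ezss4j4Lxog4N33'

The pattern matches exactly 4 of one of [jsz4]; then the literal 'xj', then one or more of a digit (lazy), then exactly 2 of a word character; then one or more of any character except [py2] (lazy) (captured); then a word character, then one or more of a character in [1-3] (captured).
A `+?`/`*?`/`{m,n}?` starts at its minimum and grows only as far as needed for what follows to match.
Matches: at [3:17] → '4ss4xj97h6tm43'; at [18:34] → 'z4zjxj406IWrK212'.
The replacement refers to a captured group, so each match is rewritten using its own captured text.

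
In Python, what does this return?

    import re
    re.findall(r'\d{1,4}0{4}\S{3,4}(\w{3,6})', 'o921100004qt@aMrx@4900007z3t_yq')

['aMrx', '_yq']

This matches 1 to 4 of a digit, then exactly 4 of a literal '0'; then 3 to 4 of a non-whitespace character; then 3 to 6 of a word character (captured).
Matches: at [1:17] match '921100004qt@aMrx', group 1 = 'aMrx'; at [18:31] match '4900007z3t_yq', group 1 = '_yq'.
Because there's exactly one group, `findall` drops the full match and keeps group 1 from each hit.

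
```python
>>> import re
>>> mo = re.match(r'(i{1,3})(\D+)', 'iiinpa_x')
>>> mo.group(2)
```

'npa_x'

The match spans [0:8] → 'iiinpa_x'.
Captured: group 1 = 'iii', group 2 = 'npa_x'.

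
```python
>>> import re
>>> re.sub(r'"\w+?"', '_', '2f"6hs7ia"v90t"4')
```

Matches: at [2:10] → '"6hs7ia"'.
Each match is replaced by '_'.

'2f_v90t"4'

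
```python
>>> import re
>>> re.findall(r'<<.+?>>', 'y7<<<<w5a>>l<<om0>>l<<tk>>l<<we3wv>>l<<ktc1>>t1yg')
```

['<<<<w5a>>', '<<om0>>', '<<tk>>', '<<we3wv>>', '<<ktc1>>']

Matches: at [2:11] → '<<<<w5a>>'; at [12:19] → '<<om0>>'; at [20:26] → '<<tk>>'; at [27:36] → '<<we3wv>>'; at [37:45] → '<<ktc1>>'.
With no groups in the pattern, `findall` gives back each whole match — 5 here.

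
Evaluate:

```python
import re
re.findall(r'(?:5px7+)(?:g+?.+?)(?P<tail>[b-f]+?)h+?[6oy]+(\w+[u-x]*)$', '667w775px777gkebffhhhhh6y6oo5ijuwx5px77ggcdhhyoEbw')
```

[('ebff', '5ijuwx5px77ggcdhhyoEbw')]

Multiple groups make `findall` return tuples — one 2-tuple for the one match.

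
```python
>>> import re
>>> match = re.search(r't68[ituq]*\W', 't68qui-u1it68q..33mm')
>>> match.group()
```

't68qui-'

The match spans [0:7] → 't68qui-'.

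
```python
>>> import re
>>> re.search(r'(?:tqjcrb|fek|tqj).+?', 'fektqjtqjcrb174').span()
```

The match spans [0:4] → 'fekt'.

(0, 4)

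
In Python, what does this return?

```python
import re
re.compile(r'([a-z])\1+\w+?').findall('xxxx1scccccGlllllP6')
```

A backreference is literal: `\1` must see the identical characters the first group matched.
`findall` collects group 1 from each match (3 total).

['x', 'c', 'l']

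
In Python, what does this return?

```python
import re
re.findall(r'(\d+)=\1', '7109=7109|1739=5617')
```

['7109']

After group 1 captures some text, `\1` only succeeds where that same text appears again.
Matches: at [0:9] match '7109=7109', group 1 = '7109'.
One capturing group, so `findall` returns just the captured substring from the one match — 1 in all.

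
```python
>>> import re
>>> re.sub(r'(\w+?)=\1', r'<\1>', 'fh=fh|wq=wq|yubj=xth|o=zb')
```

'<fh>|<wq>|yubj=xth|o=zb'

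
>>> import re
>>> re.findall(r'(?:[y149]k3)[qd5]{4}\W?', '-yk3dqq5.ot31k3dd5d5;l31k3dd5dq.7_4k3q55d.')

The pattern matches one of [y149], then the literal 'k3' (non-capturing group); then exactly 4 of one of [qd5], then optionally a non-word character.
Walking the string: at [1:9] → 'yk3dqq5.'; at [12:19] → '1k3dd5d'; at [23:30] → '1k3dd5d'; at [34:42] → '4k3q55d.'.
Since nothing is captured, `findall` lists the 4 matched substrings directly.

['yk3dqq5.', '1k3dd5d', '1k3dd5d', '4k3q55d.']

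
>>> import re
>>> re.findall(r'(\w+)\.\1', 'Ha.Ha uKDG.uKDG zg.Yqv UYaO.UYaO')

A backreference is literal: `\1` must see the identical characters the first group matched.
`findall` collects group 1 from each match (3 total).

['Ha', 'uKDG', 'UYaO']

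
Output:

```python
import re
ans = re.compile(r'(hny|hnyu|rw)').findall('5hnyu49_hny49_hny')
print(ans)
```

Branches in `(...|...)` are attempted left-to-right; the first branch that allows the whole pattern to succeed is taken.
Scanning left to right: at [1:4] match 'hny', group 1 = 'hny'; at [8:11] match 'hny', group 1 = 'hny'; at [14:17] match 'hny', group 1 = 'hny'.
Because there's exactly one group, `findall` drops the full match and keeps group 1 from each hit.

['hny', 'hny', 'hny']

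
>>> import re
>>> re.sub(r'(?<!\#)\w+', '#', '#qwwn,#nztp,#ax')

The negative lookahead/lookbehind blocks any match where the forbidden context is present.
`sub` substitutes '#' at each match site.

'#q#,#n#,#a#'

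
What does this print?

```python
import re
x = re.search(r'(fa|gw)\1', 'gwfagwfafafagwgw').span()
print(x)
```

The backreference `\1` re-matches whatever the first group consumed, character for character.
Unlike `match`, `search` isn't anchored — it looks for the pattern anywhere in the string.
The match spans [6:10] → 'fafa'.
Captured: group 1 = 'fa'.

(6, 10)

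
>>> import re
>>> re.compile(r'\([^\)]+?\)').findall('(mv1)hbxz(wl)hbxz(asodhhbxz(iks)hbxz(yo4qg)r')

['(mv1)', '(wl)', '(asodhhbxz(iks)', '(yo4qg)']

Walking the string: at [0:5] → '(mv1)'; at [9:13] → '(wl)'; at [17:32] → '(asodhhbxz(iks)'; at [36:43] → '(yo4qg)'.
`findall` yields the raw match text (4 of them) because the pattern has no groups.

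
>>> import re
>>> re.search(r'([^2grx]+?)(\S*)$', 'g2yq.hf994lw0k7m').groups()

The pattern matches one or more of any character except [2grx] (lazy) (captured); then zero or more of a non-whitespace character (captured); then anchored at the end.
A non-greedy quantifier consumes as few characters as it can — just enough that the remainder of the pattern still matches from where it stops; whatever follows it matches normally.
`re.search` scans for the first position where the pattern succeeds.
The match spans [2:16] → 'yq.hf994lw0k7m'.
Captured: group 1 = 'y', group 2 = 'q.hf994lw0k7m'.

('y', 'q.hf994lw0k7m')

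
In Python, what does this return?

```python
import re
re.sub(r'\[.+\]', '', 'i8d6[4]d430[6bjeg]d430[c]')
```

'i8d6'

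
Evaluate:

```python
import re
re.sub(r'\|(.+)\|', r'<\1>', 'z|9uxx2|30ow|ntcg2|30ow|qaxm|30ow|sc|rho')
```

Matches: at [1:37] → '|9uxx2|30ow|ntcg2|30ow|qaxm|30ow|sc|'.
Each match is replaced using the text its own group 1 captured.

'z<9uxx2|30ow|ntcg2|30ow|qaxm|30ow|sc>rho'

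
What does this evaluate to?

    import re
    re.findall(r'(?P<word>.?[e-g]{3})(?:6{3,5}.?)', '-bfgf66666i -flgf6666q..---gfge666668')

['bfgf', 'gfge']

The pattern matches optionally any character, then exactly 3 of a character in [e-g] (captured as 'word'); then 3 to 5 of the literal '6', then optionally any character (non-capturing group).
Matches: at [1:11] match 'bfgf66666i', group 1 = 'bfgf'; at [27:37] match 'gfge666668', group 1 = 'gfge'.
One capturing group, so `findall` returns just the captured substring from each match — 2 in all.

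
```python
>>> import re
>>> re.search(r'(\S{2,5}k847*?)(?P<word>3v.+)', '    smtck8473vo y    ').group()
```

'smtck8473vo y    '

This matches 2 to 5 of a non-whitespace character, then the literal 'k84', then zero or more of the literal '7' (lazy) (captured); then the literal '3v', then one or more of any character (captured as 'word').
Unlike `match`, `search` isn't anchored — it looks for the pattern anywhere in the string.
The match spans [4:21] → 'smtck8473vo y    '.
Captured: group 1 = 'smtck847', group 2 = '3vo y    '.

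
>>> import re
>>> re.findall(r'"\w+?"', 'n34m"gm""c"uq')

Walking the string: at [4:8] → '"gm"'; at [8:11] → '"c"'.
`findall` yields the raw match text (2 of them) because the pattern has no groups.

['"gm"', '"c"']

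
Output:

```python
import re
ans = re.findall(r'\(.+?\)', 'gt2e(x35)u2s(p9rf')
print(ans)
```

With no groups in the pattern, `findall` gives back each whole match — 1 here.

['(x35)']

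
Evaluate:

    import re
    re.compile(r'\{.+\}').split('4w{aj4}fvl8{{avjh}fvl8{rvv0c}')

['4w', '']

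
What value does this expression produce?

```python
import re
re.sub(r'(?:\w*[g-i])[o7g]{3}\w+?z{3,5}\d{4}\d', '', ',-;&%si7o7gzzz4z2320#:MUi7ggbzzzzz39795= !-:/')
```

The pattern matches zero or more of a word character, then a character in [g-i] (non-capturing group); then exactly 3 of one of [o7g], then one or more of a word character (lazy), then 3 to 5 of a literal 'z'; then exactly 4 of a digit, then a digit.
Matches: at [22:39] → 'MUi7ggbzzzzz39795'.
`sub` substitutes '' at each match site.

',-;&%si7o7gzzz4z2320#:= !-:/'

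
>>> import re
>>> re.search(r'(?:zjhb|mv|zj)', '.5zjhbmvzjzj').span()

(2, 6)

Alternation tries branches left to right and keeps the first one that lets the overall match succeed at that position.
`search` walks the string left to right and returns the first match it finds.
The match spans [2:6] → 'zjhb'.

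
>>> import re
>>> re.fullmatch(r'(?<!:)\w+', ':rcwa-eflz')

None

Because the assertion is negative and zero-width, positions next to the forbidden text are skipped.
`re.fullmatch` is like wrapping the pattern in `^…$` (in single-line mode).
Here there's no way to consume every character, so the call returns None.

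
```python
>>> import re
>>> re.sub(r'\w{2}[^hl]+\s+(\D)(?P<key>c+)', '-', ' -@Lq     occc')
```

' -@-'

This matches exactly 2 of a word character, then one or more of any character except [hl], then one or more of whitespace; then a non-digit (captured); then one or more of a literal 'c' (captured as 'key').
Matches: at [3:14] → 'Lq     occc'.
Each match is replaced by '-'.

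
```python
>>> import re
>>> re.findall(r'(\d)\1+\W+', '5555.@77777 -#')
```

The backreference `\1` re-matches whatever the first group consumed, character for character.
Walking the string: at [0:6] match '5555.@', group 1 = '5'; at [6:14] match '77777 -#', group 1 = '7'.
Because there's exactly one group, `findall` drops the full match and keeps group 1 from each hit.

['5', '7']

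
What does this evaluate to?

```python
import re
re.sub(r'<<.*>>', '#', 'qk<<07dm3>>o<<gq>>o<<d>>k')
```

Matches: at [2:24] → '<<07dm3>>o<<gq>>o<<d>>'.
`sub` substitutes '#' at each match site.

'qk#k'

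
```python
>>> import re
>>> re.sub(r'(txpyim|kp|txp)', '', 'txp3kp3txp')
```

Each match is replaced by ''.

'33'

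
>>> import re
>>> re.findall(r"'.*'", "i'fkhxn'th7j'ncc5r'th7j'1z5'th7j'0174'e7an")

["'fkhxn'th7j'ncc5r'th7j'1z5'th7j'0174'"]

Since nothing is captured, `findall` lists the 1 matched substring directly.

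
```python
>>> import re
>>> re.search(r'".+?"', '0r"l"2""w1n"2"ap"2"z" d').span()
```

A non-greedy quantifier consumes as few characters as it can — just enough that the remainder of the pattern still matches from where it stops; whatever follows it matches normally.
The match spans [2:5] → '"l"'.

(2, 5)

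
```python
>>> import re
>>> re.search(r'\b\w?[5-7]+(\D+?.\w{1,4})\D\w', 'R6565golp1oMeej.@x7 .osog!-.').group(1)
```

'golp1o'

The pattern matches a word boundary (`\b`, zero-width); then optionally a word character, then one or more of a character in [5-7]; then one or more of a non-digit (lazy), then any character, then 1 to 4 of a word character (captured); then a non-digit, then a word character.
Unlike `match`, `search` isn't anchored — it looks for the pattern anywhere in the string.
The match spans [0:13] → 'R6565golp1oMe'.
Captured: group 1 = 'golp1o'.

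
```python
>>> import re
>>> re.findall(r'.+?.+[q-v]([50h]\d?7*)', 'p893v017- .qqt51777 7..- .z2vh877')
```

This matches one or more of any character (lazy), then one or more of any character, then a character in [q-v]; then one of [50h], then optionally a digit, then zero or more of the literal '7' (captured).
One capturing group, so `findall` returns just the captured substring from the one match — 1 in all.

['h877']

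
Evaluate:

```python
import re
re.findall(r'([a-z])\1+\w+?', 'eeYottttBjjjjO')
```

The backreference `\1` re-matches whatever the first group consumed, character for character.
Scanning left to right: at [0:3] match 'eeY', group 1 = 'e'; at [4:9] match 'ttttB', group 1 = 't'; at [9:14] match 'jjjjO', group 1 = 'j'.
`findall` collects group 1 from each match (3 total).

['e', 't', 'j']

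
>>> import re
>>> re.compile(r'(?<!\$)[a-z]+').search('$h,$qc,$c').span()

(5, 6)

The negative lookaround is zero-width — it rules out positions where the adjacent text would match, without consuming anything.
`re.search` tries every starting position until one works.
The match spans [5:6] → 'c'.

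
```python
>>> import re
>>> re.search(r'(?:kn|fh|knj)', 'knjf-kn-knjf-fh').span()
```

(0, 2)

The regex engine tests alternatives in the order written; an earlier branch that matches wins even if a later one would match more.
`re.search` tries every starting position until one works.
The match spans [0:2] → 'kn'.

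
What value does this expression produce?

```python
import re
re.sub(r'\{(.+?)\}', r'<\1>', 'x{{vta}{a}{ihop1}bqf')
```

'x<{vta><a><ihop1>bqf'

`\1` in the replacement pulls in group 1's text for each match.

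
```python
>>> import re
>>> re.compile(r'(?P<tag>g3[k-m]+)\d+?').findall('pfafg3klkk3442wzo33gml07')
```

This matches the literal 'g3', then one or more of a character in [k-m] (captured as 'tag'); then one or more of a digit (lazy).
Matches: at [4:11] match 'g3klkk3', group 1 = 'g3klkk'.
With a single group, `findall` returns only what that group captured — 1 item.

['g3klkk']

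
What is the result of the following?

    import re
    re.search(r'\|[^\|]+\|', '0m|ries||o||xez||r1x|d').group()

'|ries|'

`re.search` tries every starting position until one works.
The match spans [2:8] → '|ries|'.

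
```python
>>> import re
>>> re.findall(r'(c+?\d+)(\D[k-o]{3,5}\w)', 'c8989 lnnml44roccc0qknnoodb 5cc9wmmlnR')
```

[('c8989', ' lnnml4'), ('ccc0', 'qknnood'), ('cc9', 'wmmlnR')]

This matches one or more of the literal 'c' (lazy), then one or more of a digit (captured); then a non-digit, then 3 to 5 of a character in [k-o], then a word character (captured).
Scanning left to right: at [0:12] match 'c8989 lnnml4', groups = ('c8989', ' lnnml4'); at [15:26] match 'ccc0qknnood', groups = ('ccc0', 'qknnood'); at [29:38] match 'cc9wmmlnR', groups = ('cc9', 'wmmlnR').
`findall` packs the 2 group values into a tuple for every match.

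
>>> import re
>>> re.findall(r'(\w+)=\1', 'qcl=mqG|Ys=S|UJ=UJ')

['UJ']

A backreference is literal: `\1` must see the identical characters the first group matched.
Matches: at [13:18] match 'UJ=UJ', group 1 = 'UJ'.
`findall` collects group 1 from the one match (1 total).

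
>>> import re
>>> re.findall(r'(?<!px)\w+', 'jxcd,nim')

The negative lookaround is zero-width — it rules out positions where the adjacent text would match, without consuming anything.
Scanning left to right: at [0:4] → 'jxcd'; at [5:8] → 'nim'.
No capturing groups, so `findall` returns the 2 full match strings.

['jxcd', 'nim']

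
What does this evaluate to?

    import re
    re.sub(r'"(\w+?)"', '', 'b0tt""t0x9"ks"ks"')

Matches: at [5:11] → '"t0x9"'; at [13:17] → '"ks"'.
Each match is replaced by ''.

'b0tt"ks'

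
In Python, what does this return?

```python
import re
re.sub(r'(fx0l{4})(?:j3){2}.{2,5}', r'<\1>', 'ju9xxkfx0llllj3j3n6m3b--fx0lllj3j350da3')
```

'ju9xxk<fx0llll>--fx0lllj3j350da3'

The pattern matches the literal 'fx0', then exactly 4 of the literal 'l' (captured); then the literal 'j3' repeated 2 times, then 2 to 5 of any character.
Matches: at [6:22] → 'fx0llllj3j3n6m3b'.
The replacement refers to a captured group, so each match is rewritten using its own captured text.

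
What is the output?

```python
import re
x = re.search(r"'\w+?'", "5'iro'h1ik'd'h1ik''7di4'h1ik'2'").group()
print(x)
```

'iro'

The match spans [1:6] → "'iro'".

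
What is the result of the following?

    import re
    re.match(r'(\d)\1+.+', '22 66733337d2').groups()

A backreference is literal: `\1` must see the identical characters the first group matched.
With `match`, the pattern is implicitly anchored at the beginning.
The match spans [0:13] → '22 66733337d2'.
Captured: group 1 = '2'.

('2',)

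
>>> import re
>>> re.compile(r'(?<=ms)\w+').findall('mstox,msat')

The `(?=…)`/`(?<=…)` assertion just peeks at neighbouring text; it doesn't advance the match position.
Scanning left to right: at [2:5] → 'tox'; at [8:10] → 'at'.
Since nothing is captured, `findall` lists the 2 matched substrings directly.

['tox', 'at']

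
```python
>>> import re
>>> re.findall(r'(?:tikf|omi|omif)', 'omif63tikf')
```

['omi', 'tikf']

Alternation isn't longest-match — the leftmost alternative that fits at this position is chosen.
Scanning left to right: at [0:3] → 'omi'; at [6:10] → 'tikf'.
With no groups in the pattern, `findall` gives back each whole match — 2 here.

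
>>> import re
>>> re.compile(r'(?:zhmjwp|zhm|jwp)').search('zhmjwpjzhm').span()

(0, 6)

Branches in `(...|...)` are attempted left-to-right; the first branch that allows the whole pattern to succeed is taken.
The match spans [0:6] → 'zhmjwp'.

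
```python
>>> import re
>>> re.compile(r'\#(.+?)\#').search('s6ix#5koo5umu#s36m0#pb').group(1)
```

The match spans [4:14] → '#5koo5umu#'.
Captured: group 1 = '5koo5umu'.

'5koo5umu'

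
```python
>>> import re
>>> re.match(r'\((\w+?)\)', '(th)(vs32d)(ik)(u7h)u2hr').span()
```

(0, 4)

`match` is anchored at position 0; if the pattern doesn't fit there, it returns None.
The match spans [0:4] → '(th)'.
Captured: group 1 = 'th'.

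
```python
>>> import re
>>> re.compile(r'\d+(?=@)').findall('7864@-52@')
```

Because the assertion is zero-width, the text it checks is not consumed and won't appear in the result.
`findall` yields the raw match text (2 of them) because the pattern has no groups.

['7864', '52']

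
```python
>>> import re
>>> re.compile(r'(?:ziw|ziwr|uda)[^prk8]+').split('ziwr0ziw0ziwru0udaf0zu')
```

['', 'ru0', '']

Matches to split on: at [0:12] → 'ziwr0ziw0ziw'; at [15:22] → 'udaf0zu'.
The string is cut at each match, leaving 3 pieces.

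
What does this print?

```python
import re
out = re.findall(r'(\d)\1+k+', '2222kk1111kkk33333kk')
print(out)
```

After group 1 captures some text, `\1` only succeeds where that same text appears again.
Walking the string: at [0:6] match '2222kk', group 1 = '2'; at [6:13] match '1111kkk', group 1 = '1'; at [13:20] match '33333kk', group 1 = '3'.
With a single group, `findall` returns only what that group captured — 3 items.

['2', '1', '3']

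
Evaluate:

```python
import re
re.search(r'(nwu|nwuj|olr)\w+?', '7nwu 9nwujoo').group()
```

'nwuj'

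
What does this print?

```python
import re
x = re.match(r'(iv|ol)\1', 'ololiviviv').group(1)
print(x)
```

ol

`\1` has to match the exact text group 1 already captured.
`re.match` won't scan ahead — the pattern has to work from the very first character.
The match spans [0:4] → 'olol'.
Captured: group 1 = 'ol'.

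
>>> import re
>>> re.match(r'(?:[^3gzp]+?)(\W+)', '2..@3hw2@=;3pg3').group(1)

'..@'

Pattern: one or more of any character except [3gzp] (lazy) (non-capturing group); then one or more of a non-word character (captured).
Lazy quantifiers expand one character at a time until the remainder of the pattern can match.
With `match`, the pattern is implicitly anchored at the beginning.
The match spans [0:4] → '2..@'.
Captured: group 1 = '..@'.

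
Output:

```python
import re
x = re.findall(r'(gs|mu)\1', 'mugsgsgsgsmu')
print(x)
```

['gs', 'gs']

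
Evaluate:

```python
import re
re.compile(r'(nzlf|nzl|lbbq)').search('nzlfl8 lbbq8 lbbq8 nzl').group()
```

`|` is ordered: at each position the engine commits to the first alternative that works.
`re.search` tries every starting position until one works.
The match spans [0:4] → 'nzlf'.
Captured: group 1 = 'nzlf'.

'nzlf'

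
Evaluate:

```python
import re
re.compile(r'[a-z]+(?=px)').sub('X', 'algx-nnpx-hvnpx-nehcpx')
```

Because the assertion is zero-width, the text it checks is not consumed and won't appear in the result.
Matches: at [5:7] → 'nn'; at [10:13] → 'hvn'; at [16:20] → 'nehc'.
Every occurrence is swapped for 'X'.

'algx-Xpx-Xpx-Xpx'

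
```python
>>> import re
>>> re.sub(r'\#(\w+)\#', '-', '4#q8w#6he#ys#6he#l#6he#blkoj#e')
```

Matches: at [1:6] → '#q8w#'; at [9:13] → '#ys#'; at [16:19] → '#l#'; at [22:29] → '#blkoj#'.
`sub` substitutes '-' at each match site.

'4-6he-6he-6he-e'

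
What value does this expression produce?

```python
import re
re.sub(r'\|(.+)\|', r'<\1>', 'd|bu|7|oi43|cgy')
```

Matches: at [1:12] → '|bu|7|oi43|'.
Each match is replaced using the text its own group 1 captured.

'd<bu|7|oi43>cgy'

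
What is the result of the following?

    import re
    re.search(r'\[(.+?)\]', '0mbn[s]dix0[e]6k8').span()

Because the quantifier is non-greedy, it stops expanding at the earliest point where the rest of the pattern can succeed.
`search` walks the string left to right and returns the first match it finds.
The match spans [4:7] → '[s]'.
Captured: group 1 = 's'.

(4, 7)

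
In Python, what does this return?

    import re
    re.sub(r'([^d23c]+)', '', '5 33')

'33'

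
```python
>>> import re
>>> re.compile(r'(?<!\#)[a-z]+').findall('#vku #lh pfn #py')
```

The negative lookaround is zero-width — it rules out positions where the adjacent text would match, without consuming anything.
Scanning left to right: at [2:4] → 'ku'; at [7:8] → 'h'; at [9:12] → 'pfn'; at [15:16] → 'y'.
Since nothing is captured, `findall` lists the 4 matched substrings directly.

['ku', 'h', 'pfn', 'y']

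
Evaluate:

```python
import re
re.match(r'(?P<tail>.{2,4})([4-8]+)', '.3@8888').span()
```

(0, 7)

The pattern matches 2 to 4 of any character (captured as 'tail'); then one or more of a character in [4-8] (captured).
With `match`, the pattern is implicitly anchored at the beginning.
The match spans [0:7] → '.3@8888'.
Captured: group 1 = '.3@8', group 2 = '888'.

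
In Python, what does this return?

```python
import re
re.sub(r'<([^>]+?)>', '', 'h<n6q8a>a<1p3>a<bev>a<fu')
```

'haaa<fu'

Matches: at [1:8] → '<n6q8a>'; at [9:14] → '<1p3>'; at [15:20] → '<bev>'.
Each match is replaced by ''.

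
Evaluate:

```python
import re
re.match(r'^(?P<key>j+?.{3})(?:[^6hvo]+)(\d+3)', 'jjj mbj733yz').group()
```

'jjj mbj733'

Pattern: anchored at the start of the string; then one or more of the literal 'j' (lazy), then exactly 3 of any character (captured as 'key'); then one or more of any character except [6hvo] (non-capturing group); then one or more of a digit, then the literal '3' (captured).
`match` is anchored at position 0; if the pattern doesn't fit there, it returns None.
The match spans [0:10] → 'jjj mbj733'.
Captured: group 1 = 'jjj ', group 2 = '33'.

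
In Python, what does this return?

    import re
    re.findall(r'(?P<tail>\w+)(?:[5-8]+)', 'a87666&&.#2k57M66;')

Pattern: one or more of a word character (captured as 'tail'); then one or more of a character in [5-8] (non-capturing group).
Matches: at [0:6] match 'a87666', group 1 = 'a8766'; at [10:17] match '2k57M66', group 1 = '2k57M6'.
Because there's exactly one group, `findall` drops the full match and keeps group 1 from each hit.

['a8766', '2k57M6']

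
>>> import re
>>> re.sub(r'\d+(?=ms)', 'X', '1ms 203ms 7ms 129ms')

'Xms Xms Xms Xms'

The positive lookaround only admits positions where the adjacent text matches; those characters stay outside the span.
Every occurrence is swapped for 'X'.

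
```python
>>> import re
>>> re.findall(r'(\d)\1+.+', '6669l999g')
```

['6']

After group 1 captures some text, `\1` only succeeds where that same text appears again.
Matches: at [0:9] match '6669l999g', group 1 = '6'.
`findall` collects group 1 from the one match (1 total).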